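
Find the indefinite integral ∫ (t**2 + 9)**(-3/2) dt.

t/(9*sqrt(t**2 + 9)) + C

Substitute t = 3·tan(θ), so dt = 3·sec(θ)^2 dθ and the radical becomes sqrt(t**2 + 9) = 3·sec(θ) by the Pythagorean identity.
Integrate the resulting trig expression in θ, then back-substitute tan(θ) = t/3, sec(θ) = sqrt(t**2 + 9)/3 (absorbing any constant into C).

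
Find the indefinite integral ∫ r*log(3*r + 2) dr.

Use integration by parts with u = log(3*r + 2), dv = r dr.
Then du = 3/(3*r + 2) dr and v = r**2/2.

r**2*log(3*r + 2)/2 - r**2/4 + r/3 - 2*log(3*r + 2)/9 + C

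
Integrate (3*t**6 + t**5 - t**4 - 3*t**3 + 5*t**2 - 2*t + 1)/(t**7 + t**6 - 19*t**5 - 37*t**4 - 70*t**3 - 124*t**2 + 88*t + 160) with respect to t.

4093*log(t - 5)/3654 - log(t - 1)/150 + log(t + 1)/15 - 193*log(t + 2)/336 + 3763*log(t + 4)/1800 + 3523*log(t**2 + 4)/23200 - 1821*atan(t/2)/11600 + C

Factor the denominator: (t - 5)*(t - 1)*(t + 1)*(t + 2)*(t + 4)*(t**2 + 4).
Partial-fraction decomposition: (3523*t - 3642)/(11600*(t**2 + 4)) + 3763/(1800*(t + 4)) - 193/(336*(t + 2)) + 1/(15*(t + 1)) - 1/(150*(t - 1)) + 4093/(3654*(t - 5)).
Integrate each term; A/(t−a) gives A·log|t−a|; the (Bt+D)/(t²+p²) term gives a log and an atan.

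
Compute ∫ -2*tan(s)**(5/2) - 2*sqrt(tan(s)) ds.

-4*tan(s)**(3/2)/3 + C

Let u = tan(s), so du = (tan(s)**2 + 1) ds.
Rewriting, the integral becomes -2·∫ √u du = -2·(2/3)u^(3/2).
Substituting back, u = tan(s).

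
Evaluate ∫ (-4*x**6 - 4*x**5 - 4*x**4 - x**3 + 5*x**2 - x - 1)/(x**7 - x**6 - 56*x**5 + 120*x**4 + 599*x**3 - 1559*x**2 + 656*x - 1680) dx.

-2981*log(x - 5)/216 + 21493*log(x - 4)/1496 - 2099*log(x - 3)/700 + 13165*log(x + 4)/25704 - 206189*log(x + 7)/99000 + 13*log(x**2 + 1)/8500 + 9*atan(x)/4250 + C

Factor the denominator: (x - 5)*(x - 4)*(x - 3)*(x + 4)*(x + 7)*(x**2 + 1).
Partial-fraction decomposition: (13*x + 9)/(4250*(x**2 + 1)) - 206189/(99000*(x + 7)) + 13165/(25704*(x + 4)) - 2099/(700*(x - 3)) + 21493/(1496*(x - 4)) - 2981/(216*(x - 5)).
Integrate each term; A/(x−a) gives A·log|x−a|; the (Bx+D)/(x²+p²) term gives a log and an atan.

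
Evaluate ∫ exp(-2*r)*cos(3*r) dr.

3*exp(-2*r)*sin(3*r)/13 - 2*exp(-2*r)*cos(3*r)/13 + C

Let I denote the integral. Integrate by parts with u = cos(3*r), dv = exp(-2*r) dr, so v = -exp(-2*r)/2: I = -exp(-2*r)*cos(3*r)/2 − (3/2)·∫ exp(-2*r)*sin(3*r) dr.
Apply parts again with u = sin(3*r), dv = exp(-2*r) dr: ∫ exp(-2*r)*sin(3*r) dr = -exp(-2*r)*sin(3*r)/2 + (3/2)·I. Substituting back brings back I: I = 3*exp(-2*r)*sin(3*r)/4 - exp(-2*r)*cos(3*r)/2 − (9/4)·I.
Solving for I: (1 + 9/4)·I equals the remaining terms, so I = (4/13)·(3*exp(-2*r)*sin(3*r)/4 - exp(-2*r)*cos(3*r)/2).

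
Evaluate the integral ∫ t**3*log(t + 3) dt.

Use integration by parts with u = log(t + 3), dv = t**3 dt.
Then du = 1/(t + 3) dt and v = t**4/4.

t**4*log(t + 3)/4 - t**4/16 + t**3/4 - 9*t**2/8 + 27*t/4 - 81*log(t + 3)/4 + C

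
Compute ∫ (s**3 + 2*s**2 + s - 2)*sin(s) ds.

-s**3*cos(s) + 3*s**2*sin(s) - 2*s**2*cos(s) + 4*s*sin(s) + 5*s*cos(s) - 5*sin(s) + 6*cos(s) + C

Use integration by parts with u = s**3 + 2*s**2 + s - 2, dv = sin(s) ds, so v = -cos(s).
Apply parts 3 times (tabular method): alternate signs, differentiate u down to 0, integrate dv up.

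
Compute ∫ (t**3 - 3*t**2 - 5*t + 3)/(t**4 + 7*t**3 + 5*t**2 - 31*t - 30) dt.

-11*log(t - 2)/105 - log(t + 1)/6 - 9*log(t + 3)/5 + 43*log(t + 5)/14 + C

Factor the denominator: (t - 2)*(t + 1)*(t + 3)*(t + 5).
Partial-fraction decomposition: 43/(14*(t + 5)) - 9/(5*(t + 3)) - 1/(6*(t + 1)) - 11/(105*(t - 2)).
Integrate each term: A/(t−a) contributes A·log|t−a|.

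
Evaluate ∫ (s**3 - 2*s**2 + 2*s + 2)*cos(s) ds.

s**3*sin(s) - 2*s**2*sin(s) + 3*s**2*cos(s) - 4*s*sin(s) - 4*s*cos(s) + 6*sin(s) - 4*cos(s) + C

Use integration by parts with u = s**3 - 2*s**2 + 2*s + 2, dv = cos(s) ds, so v = sin(s).
Apply parts 3 times (tabular method): alternate signs, differentiate u down to 0, integrate dv up.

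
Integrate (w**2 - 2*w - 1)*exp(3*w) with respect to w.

Use integration by parts with u = w**2 - 2*w - 1, dv = exp(3*w) dw, so v = exp(3*w)/3.
Apply parts 2 times (tabular method): alternate signs, differentiate u down to 0, integrate dv up.

(9*w**2 - 24*w - 1)*exp(3*w)/27 + C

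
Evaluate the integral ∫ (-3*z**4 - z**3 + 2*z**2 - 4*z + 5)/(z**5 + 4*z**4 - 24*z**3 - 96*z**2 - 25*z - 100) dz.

Factor the denominator: (z - 5)*(z + 4)*(z + 5)*(z**2 + 1).
Partial-fraction decomposition: 3*(4*z + 1)/(442*(z**2 + 1)) - 335/(52*(z + 5)) + 217/(51*(z + 4)) - 131/(156*(z - 5)).
Integrate each term; A/(z−a) gives A·log|z−a|; the (Bz+D)/(z²+p²) term gives a log and an atan.

-131*log(z - 5)/156 + 217*log(z + 4)/51 - 335*log(z + 5)/52 + 3*log(z**2 + 1)/221 + 3*atan(z)/442 + C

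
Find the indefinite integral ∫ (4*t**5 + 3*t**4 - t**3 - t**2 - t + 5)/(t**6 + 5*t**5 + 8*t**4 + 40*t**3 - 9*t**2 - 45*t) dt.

-log(t)/9 + 3*log(t - 1)/40 + log(t + 1)/16 + 701*log(t + 5)/272 + 4273*log(t**2 + 9)/6120 - 1403*atan(t/3)/1020 + C

Factor the denominator: t*(t - 1)*(t + 1)*(t + 5)*(t**2 + 9).
Partial-fraction decomposition: (4273*t - 12627)/(3060*(t**2 + 9)) + 701/(272*(t + 5)) + 1/(16*(t + 1)) + 3/(40*(t - 1)) - 1/(9*t).
Integrate each term; A/(t−a) gives A·log|t−a|; the (Bt+D)/(t²+p²) term gives a log and an atan.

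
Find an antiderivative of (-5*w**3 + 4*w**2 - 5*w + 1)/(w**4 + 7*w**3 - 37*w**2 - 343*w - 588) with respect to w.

Factor the denominator: (w - 7)*(w + 3)*(w + 4)*(w + 7).
Partial-fraction decomposition: -649/(56*(w + 7)) + 135/(11*(w + 4)) - 187/(40*(w + 3)) - 1553/(1540*(w - 7)).
Integrate each term: A/(w−a) contributes A·log|w−a|.

-1553*log(w - 7)/1540 - 187*log(w + 3)/40 + 135*log(w + 4)/11 - 649*log(w + 7)/56 + C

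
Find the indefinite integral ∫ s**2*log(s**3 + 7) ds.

s**3*log(s**3 + 7)/3 - s**3/3 + 7*log(s**3 + 7)/3 + C

Let u = s**3 + 7, so du = (3*s**2) ds.
The integral becomes (1/3)·∫ log(u) du; integrate by parts with u′=log(u), dv′=du.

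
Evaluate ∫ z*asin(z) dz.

Use integration by parts with u = arcsin(z), dv = z dz.
Then du = 1/sqrt(-z**2 + 1) dz.

z**2*asin(z)/2 + z*sqrt(-z**2 + 1)/4 - asin(z)/4 + C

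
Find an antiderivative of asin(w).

Use integration by parts with u = arcsin(w), dv = dw.
Then du = 1/sqrt(-w**2 + 1) dw.

w*asin(w) + sqrt(-w**2 + 1) + C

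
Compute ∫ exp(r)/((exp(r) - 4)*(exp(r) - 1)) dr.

Let u = e^r, du = e^r dr.
The integral becomes ∫ du/((u-1)(u-4)); decompose into partial fractions.

log(exp(r) - 4)/3 - log(exp(r) - 1)/3 + C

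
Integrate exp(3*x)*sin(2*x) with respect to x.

Let I denote the integral. Integrate by parts with u = sin(2*x), dv = exp(3*x) dx, so v = exp(3*x)/3: I = exp(3*x)*sin(2*x)/3 − (2/3)·∫ exp(3*x)*cos(2*x) dx.
Apply parts again with u = cos(2*x), dv = exp(3*x) dx: ∫ exp(3*x)*cos(2*x) dx = exp(3*x)*cos(2*x)/3 + (2/3)·I. Substituting back brings back I: I = exp(3*x)*sin(2*x)/3 - 2*exp(3*x)*cos(2*x)/9 − (4/9)·I.
Solving for I: (1 + 4/9)·I equals the remaining terms, so I = (9/13)·(exp(3*x)*sin(2*x)/3 - 2*exp(3*x)*cos(2*x)/9).

3*exp(3*x)*sin(2*x)/13 - 2*exp(3*x)*cos(2*x)/13 + C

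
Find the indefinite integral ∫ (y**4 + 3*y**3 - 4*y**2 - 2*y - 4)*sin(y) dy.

-y**4*cos(y) + 4*y**3*sin(y) - 3*y**3*cos(y) + 9*y**2*sin(y) + 16*y**2*cos(y) - 32*y*sin(y) + 20*y*cos(y) - 20*sin(y) - 28*cos(y) + C

Use integration by parts with u = y**4 + 3*y**3 - 4*y**2 - 2*y - 4, dv = sin(y) dy, so v = -cos(y).
Apply parts 4 times (tabular method): alternate signs, differentiate u down to 0, integrate dv up.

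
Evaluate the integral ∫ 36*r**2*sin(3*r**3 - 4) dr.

Let u = 3*r**3 - 4, so du = (9*r**2) dr.
Rewriting, the integral becomes 4·∫ sin(u) du = 4·-cos(u).
Substituting back, u = 3*r**3 - 4.

-4*cos(3*r**3 - 4) + C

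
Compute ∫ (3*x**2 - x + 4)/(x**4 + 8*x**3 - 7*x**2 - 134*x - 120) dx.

Factor the denominator: (x - 4)*(x + 1)*(x + 5)*(x + 6).
Partial-fraction decomposition: -59/(25*(x + 6)) + 7/(3*(x + 5)) - 2/(25*(x + 1)) + 8/(75*(x - 4)).
Integrate each term: A/(x−a) contributes A·log|x−a|.

8*log(x - 4)/75 - 2*log(x + 1)/25 + 7*log(x + 5)/3 - 59*log(x + 6)/25 + C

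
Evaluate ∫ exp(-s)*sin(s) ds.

-exp(-s)*sin(s)/2 - exp(-s)*cos(s)/2 + C

Let I denote the integral. Integrate by parts with u = sin(s), dv = exp(-s) ds, so v = -exp(-s): I = -exp(-s)*sin(s) + ∫ exp(-s)*cos(s) ds.
Apply parts again with u = cos(s), dv = exp(-s) ds: ∫ exp(-s)*cos(s) ds = -exp(-s)*cos(s) − I. Substituting back brings back I: I = -exp(-s)*sin(s) - exp(-s)*cos(s) − I.
Solving for I: (1 + 1)·I equals the remaining terms, so I = (1/2)·(-exp(-s)*sin(s) - exp(-s)*cos(s)).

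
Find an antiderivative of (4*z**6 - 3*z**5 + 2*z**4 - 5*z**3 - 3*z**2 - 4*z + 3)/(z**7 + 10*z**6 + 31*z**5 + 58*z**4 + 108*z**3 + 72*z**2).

-17*log(z)/144 + 9*log(z + 1)/25 - 655*log(z + 3)/117 + 7909*log(z + 6)/800 - 5511*log(z**2 + 4)/20800 - 827*atan(z/2)/10400 - 1/(24*z) + C

Factor the denominator: z**2*(z + 1)*(z + 3)*(z + 6)*(z**2 + 4).
Partial-fraction decomposition: -(5511*z + 1654)/(10400*(z**2 + 4)) + 7909/(800*(z + 6)) - 655/(117*(z + 3)) + 9/(25*(z + 1)) - 17/(144*z) + 1/(24*z**2).
Integrate each term; A/(z−a) gives A·log|z−a|; the (Bz+D)/(z²+p²) term gives a log and an atan.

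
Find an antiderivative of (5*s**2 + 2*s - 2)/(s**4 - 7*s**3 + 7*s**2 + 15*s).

-2*log(s)/15 + 133*log(s - 5)/60 - 49*log(s - 3)/24 - log(s + 1)/24 + C

Factor the denominator: s*(s - 5)*(s - 3)*(s + 1).
Partial-fraction decomposition: -1/(24*(s + 1)) - 49/(24*(s - 3)) + 133/(60*(s - 5)) - 2/(15*s).
Integrate each term: A/(s−a) contributes A·log|s−a|.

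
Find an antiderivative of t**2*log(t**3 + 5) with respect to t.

Let u = t**3 + 5, so du = (3*t**2) dt.
The integral becomes (1/3)·∫ log(u) du; integrate by parts with u′=log(u), dv′=du.

t**3*log(t**3 + 5)/3 - t**3/3 + 5*log(t**3 + 5)/3 + C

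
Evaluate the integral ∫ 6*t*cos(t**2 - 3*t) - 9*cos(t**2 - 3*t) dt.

Let u = t**2 - 3*t, so du = (2*t - 3) dt.
Rewriting, the integral becomes 3·∫ cos(u) du = 3·sin(u).
Substituting back, u = t**2 - 3*t.

3*sin(t**2 - 3*t) + C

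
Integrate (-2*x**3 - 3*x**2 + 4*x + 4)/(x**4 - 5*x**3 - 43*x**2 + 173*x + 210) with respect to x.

Factor the denominator: (x - 7)*(x - 5)*(x + 1)*(x + 6).
Partial-fraction decomposition: -304/(715*(x + 6)) - 1/(240*(x + 1)) + 301/(132*(x - 5)) - 801/(208*(x - 7)).
Integrate each term: A/(x−a) contributes A·log|x−a|.

-801*log(x - 7)/208 + 301*log(x - 5)/132 - log(x + 1)/240 - 304*log(x + 6)/715 + C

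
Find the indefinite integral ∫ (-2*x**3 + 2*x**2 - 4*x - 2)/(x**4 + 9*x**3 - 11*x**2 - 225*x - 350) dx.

-37*log(x - 5)/140 - 2*log(x + 2)/7 + 53*log(x + 5)/10 - 27*log(x + 7)/4 + C

Factor the denominator: (x - 5)*(x + 2)*(x + 5)*(x + 7).
Partial-fraction decomposition: -27/(4*(x + 7)) + 53/(10*(x + 5)) - 2/(7*(x + 2)) - 37/(140*(x - 5)).
Integrate each term: A/(x−a) contributes A·log|x−a|.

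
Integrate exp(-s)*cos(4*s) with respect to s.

Let I denote the integral. Integrate by parts with u = cos(4*s), dv = exp(-s) ds, so v = -exp(-s): I = -exp(-s)*cos(4*s) − 4·∫ exp(-s)*sin(4*s) ds.
Apply parts again with u = sin(4*s), dv = exp(-s) ds: ∫ exp(-s)*sin(4*s) ds = -exp(-s)*sin(4*s) + 4·I. Substituting back brings back I: I = 4*exp(-s)*sin(4*s) - exp(-s)*cos(4*s) − 16·I.
Solving for I: (1 + 16)·I equals the remaining terms, so I = (1/17)·(4*exp(-s)*sin(4*s) - exp(-s)*cos(4*s)).

4*exp(-s)*sin(4*s)/17 - exp(-s)*cos(4*s)/17 + C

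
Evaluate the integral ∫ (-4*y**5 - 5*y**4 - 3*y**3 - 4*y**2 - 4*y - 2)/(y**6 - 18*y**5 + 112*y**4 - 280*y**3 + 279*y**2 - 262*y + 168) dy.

Factor the denominator: (y - 7)*(y - 6)*(y - 4)*(y - 1)*(y**2 + 1).
Partial-fraction decomposition: -(511*y - 523)/(31450*(y**2 + 1)) + 11/(90*(y - 1)) - 2825/(153*(y - 4)) + 19201/(185*(y - 6)) - 20122/(225*(y - 7)).
Integrate each term; A/(y−a) gives A·log|y−a|; the (By+D)/(y²+p²) term gives a log and an atan.

-20122*log(y - 7)/225 + 19201*log(y - 6)/185 - 2825*log(y - 4)/153 + 11*log(y - 1)/90 - 511*log(y**2 + 1)/62900 + 523*atan(y)/31450 + C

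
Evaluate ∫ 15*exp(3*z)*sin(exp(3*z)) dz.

-5*cos(exp(3*z)) + C

Let u = exp(3*z), so du = (3*exp(3*z)) dz.
Rewriting, the integral becomes 5·∫ sin(u) du = 5·-cos(u).
Substituting back, u = exp(3*z).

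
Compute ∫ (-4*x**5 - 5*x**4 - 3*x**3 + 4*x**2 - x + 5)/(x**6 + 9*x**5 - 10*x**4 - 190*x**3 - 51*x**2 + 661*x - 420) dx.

Factor the denominator: (x - 4)*(x - 1)**2*(x + 3)*(x + 5)*(x + 7).
Partial-fraction decomposition: -14115/(1408*(x + 7)) + 2465/(324*(x + 5)) - 173/(224*(x + 3)) + 247/(3456*(x - 1)) + 1/(144*(x - 1)**2) - 5503/(6237*(x - 4)).
Integrate each term; A/(x−a) gives A·log|x−a|; A/(x−a)² gives −A/(x−a).

-5503*log(x - 4)/6237 + 247*log(x - 1)/3456 - 173*log(x + 3)/224 + 2465*log(x + 5)/324 - 14115*log(x + 7)/1408 - 1/(144*x - 144) + C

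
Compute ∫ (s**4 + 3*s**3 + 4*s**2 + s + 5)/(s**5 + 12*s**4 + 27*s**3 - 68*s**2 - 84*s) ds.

Factor the denominator: s*(s - 2)*(s + 1)*(s + 6)*(s + 7).
Partial-fraction decomposition: 29/(7*(s + 7)) - 791/(240*(s + 6)) + 1/(15*(s + 1)) + 7/(48*(s - 2)) - 5/(84*s).
Integrate each term: A/(s−a) contributes A·log|s−a|.

-5*log(s)/84 + 7*log(s - 2)/48 + log(s + 1)/15 - 791*log(s + 6)/240 + 29*log(s + 7)/7 + C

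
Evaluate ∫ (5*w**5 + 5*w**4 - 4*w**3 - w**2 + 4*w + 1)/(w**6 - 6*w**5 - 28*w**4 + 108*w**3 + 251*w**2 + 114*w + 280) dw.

23662*log(w - 7)/2475 - 3041*log(w - 5)/546 - 59*log(w + 2)/630 + 1205*log(w + 4)/1122 + 319*log(w**2 + 1)/22100 + 373*atan(w)/11050 + C

Factor the denominator: (w - 7)*(w - 5)*(w + 2)*(w + 4)*(w**2 + 1).
Partial-fraction decomposition: (319*w + 373)/(11050*(w**2 + 1)) + 1205/(1122*(w + 4)) - 59/(630*(w + 2)) - 3041/(546*(w - 5)) + 23662/(2475*(w - 7)).
Integrate each term; A/(w−a) gives A·log|w−a|; the (Bw+D)/(w²+p²) term gives a log and an atan.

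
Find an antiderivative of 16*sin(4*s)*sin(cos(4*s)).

Let u = cos(4*s), so du = (-4*sin(4*s)) ds.
Rewriting, the integral becomes -4·∫ sin(u) du = -4·-cos(u).
Substituting back, u = cos(4*s).

4*cos(cos(4*s)) + C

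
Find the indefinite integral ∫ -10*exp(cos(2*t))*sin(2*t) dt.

5*exp(cos(2*t)) + C

Let u = cos(2*t), so du = (-2*sin(2*t)) dt.
Rewriting, the integral becomes 5·∫ e^u du = 5·e^u.
Substituting back, u = cos(2*t).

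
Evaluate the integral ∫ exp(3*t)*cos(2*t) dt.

Let I denote the integral. Integrate by parts with u = cos(2*t), dv = exp(3*t) dt, so v = exp(3*t)/3: I = exp(3*t)*cos(2*t)/3 + (2/3)·∫ exp(3*t)*sin(2*t) dt.
Apply parts again with u = sin(2*t), dv = exp(3*t) dt: ∫ exp(3*t)*sin(2*t) dt = exp(3*t)*sin(2*t)/3 − (2/3)·I. Substituting back brings back I: I = 2*exp(3*t)*sin(2*t)/9 + exp(3*t)*cos(2*t)/3 − (4/9)·I.
Solving for I: (1 + 4/9)·I equals the remaining terms, so I = (9/13)·(2*exp(3*t)*sin(2*t)/9 + exp(3*t)*cos(2*t)/3).

2*exp(3*t)*sin(2*t)/13 + 3*exp(3*t)*cos(2*t)/13 + C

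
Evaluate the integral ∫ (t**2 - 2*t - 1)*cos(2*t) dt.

Use integration by parts with u = t**2 - 2*t - 1, dv = cos(2*t) dt, so v = sin(2*t)/2.
Apply parts 2 times (tabular method): alternate signs, differentiate u down to 0, integrate dv up.

t**2*sin(2*t)/2 - t*sin(2*t) + t*cos(2*t)/2 - 3*sin(2*t)/4 - cos(2*t)/2 + C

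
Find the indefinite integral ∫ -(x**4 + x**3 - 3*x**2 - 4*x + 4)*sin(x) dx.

Use integration by parts with u = x**4 + x**3 - 3*x**2 - 4*x + 4, dv = -sin(x) dx, so v = cos(x).
Apply parts 4 times (tabular method): alternate signs, differentiate u down to 0, integrate dv up.

x**4*cos(x) - 4*x**3*sin(x) + x**3*cos(x) - 3*x**2*sin(x) - 15*x**2*cos(x) + 30*x*sin(x) - 10*x*cos(x) + 10*sin(x) + 34*cos(x) + C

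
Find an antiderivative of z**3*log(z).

Use integration by parts with u = log(z), dv = z**3 dz.
Then du = 1/z dz and v = z**4/4.

z**4*log(z)/4 - z**4/16 + C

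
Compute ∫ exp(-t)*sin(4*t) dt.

Let I denote the integral. Integrate by parts with u = sin(4*t), dv = exp(-t) dt, so v = -exp(-t): I = -exp(-t)*sin(4*t) + 4·∫ exp(-t)*cos(4*t) dt.
Apply parts again with u = cos(4*t), dv = exp(-t) dt: ∫ exp(-t)*cos(4*t) dt = -exp(-t)*cos(4*t) − 4·I. Substituting back brings back I: I = -exp(-t)*sin(4*t) - 4*exp(-t)*cos(4*t) − 16·I.
Solving for I: (1 + 16)·I equals the remaining terms, so I = (1/17)·(-exp(-t)*sin(4*t) - 4*exp(-t)*cos(4*t)).

-exp(-t)*sin(4*t)/17 - 4*exp(-t)*cos(4*t)/17 + C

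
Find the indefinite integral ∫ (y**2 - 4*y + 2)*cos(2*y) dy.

Use integration by parts with u = y**2 - 4*y + 2, dv = cos(2*y) dy, so v = sin(2*y)/2.
Apply parts 2 times (tabular method): alternate signs, differentiate u down to 0, integrate dv up.

y**2*sin(2*y)/2 - 2*y*sin(2*y) + y*cos(2*y)/2 + 3*sin(2*y)/4 - cos(2*y) + C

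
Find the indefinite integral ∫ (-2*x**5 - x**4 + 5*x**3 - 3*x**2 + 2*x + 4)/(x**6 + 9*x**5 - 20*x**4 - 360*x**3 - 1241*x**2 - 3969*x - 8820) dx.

Factor the denominator: (x - 7)*(x + 4)*(x + 5)*(x + 7)*(x**2 + 9).
Partial-fraction decomposition: (361*x + 3431)/(9860*(x**2 + 9)) - 29341/(4872*(x + 7)) + 4919/(816*(x + 5)) - 284/(165*(x + 4)) - 34429/(107184*(x - 7)).
Integrate each term; A/(x−a) gives A·log|x−a|; the (Bx+D)/(x²+p²) term gives a log and an atan.

-34429*log(x - 7)/107184 - 284*log(x + 4)/165 + 4919*log(x + 5)/816 - 29341*log(x + 7)/4872 + 361*log(x**2 + 9)/19720 + 3431*atan(x/3)/29580 + C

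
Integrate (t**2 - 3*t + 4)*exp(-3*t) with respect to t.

Use integration by parts with u = t**2 - 3*t + 4, dv = exp(-3*t) dt, so v = -exp(-3*t)/3.
Apply parts 2 times (tabular method): alternate signs, differentiate u down to 0, integrate dv up.

(-9*t**2 + 21*t - 29)*exp(-3*t)/27 + C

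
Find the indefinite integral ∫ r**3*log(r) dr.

r**4*log(r)/4 - r**4/16 + C

Use integration by parts with u = log(r), dv = r**3 dr.
Then du = 1/r dr and v = r**4/4.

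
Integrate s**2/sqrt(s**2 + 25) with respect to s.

Substitute s = 5·tan(θ), so ds = 5·sec(θ)^2 dθ and the radical becomes sqrt(s**2 + 25) = 5·sec(θ) by the Pythagorean identity.
Integrate the resulting trig expression in θ, then back-substitute tan(θ) = s/5, sec(θ) = sqrt(s**2 + 25)/5 (absorbing any constant into C).

s*sqrt(s**2 + 25)/2 - 25*log(s + sqrt(s**2 + 25))/2 + C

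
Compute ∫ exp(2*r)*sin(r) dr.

2*exp(2*r)*sin(r)/5 - exp(2*r)*cos(r)/5 + C

Let I denote the integral. Integrate by parts with u = sin(r), dv = exp(2*r) dr, so v = exp(2*r)/2: I = exp(2*r)*sin(r)/2 − (1/2)·∫ exp(2*r)*cos(r) dr.
Apply parts again with u = cos(r), dv = exp(2*r) dr: ∫ exp(2*r)*cos(r) dr = exp(2*r)*cos(r)/2 + (1/2)·I. Substituting back brings back I: I = exp(2*r)*sin(r)/2 - exp(2*r)*cos(r)/4 − (1/4)·I.
Solving for I: (1 + 1/4)·I equals the remaining terms, so I = (4/5)·(exp(2*r)*sin(r)/2 - exp(2*r)*cos(r)/4).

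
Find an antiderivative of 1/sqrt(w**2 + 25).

log(w + sqrt(w**2 + 25)) + C

Substitute w = 5·tan(θ), so dw = 5·sec(θ)^2 dθ and the radical becomes sqrt(w**2 + 25) = 5·sec(θ) by the Pythagorean identity.
Integrate the resulting trig expression in θ, then back-substitute tan(θ) = w/5, sec(θ) = sqrt(w**2 + 25)/5 (absorbing any constant into C).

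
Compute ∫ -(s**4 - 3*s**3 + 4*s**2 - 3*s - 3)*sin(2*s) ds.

s**4*cos(2*s)/2 - s**3*sin(2*s) - 3*s**3*cos(2*s)/2 + 9*s**2*sin(2*s)/4 + s**2*cos(2*s)/2 - s*sin(2*s)/2 + 3*s*cos(2*s)/4 - 3*sin(2*s)/8 - 7*cos(2*s)/4 + C

Use integration by parts with u = s**4 - 3*s**3 + 4*s**2 - 3*s - 3, dv = -sin(2*s) ds, so v = cos(2*s)/2.
Apply parts 4 times (tabular method): alternate signs, differentiate u down to 0, integrate dv up.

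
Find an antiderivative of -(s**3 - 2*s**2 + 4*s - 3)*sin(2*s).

s**3*cos(2*s)/2 - 3*s**2*sin(2*s)/4 - s**2*cos(2*s) + s*sin(2*s) + 5*s*cos(2*s)/4 - 5*sin(2*s)/8 - cos(2*s) + C

Use integration by parts with u = s**3 - 2*s**2 + 4*s - 3, dv = -sin(2*s) ds, so v = cos(2*s)/2.
Apply parts 3 times (tabular method): alternate signs, differentiate u down to 0, integrate dv up.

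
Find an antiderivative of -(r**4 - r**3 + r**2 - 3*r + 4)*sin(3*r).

r**4*cos(3*r)/3 - 4*r**3*sin(3*r)/9 - r**3*cos(3*r)/3 + r**2*sin(3*r)/3 - r**2*cos(3*r)/9 + 2*r*sin(3*r)/27 - 7*r*cos(3*r)/9 + 7*sin(3*r)/27 + 110*cos(3*r)/81 + C

Use integration by parts with u = r**4 - r**3 + r**2 - 3*r + 4, dv = -sin(3*r) dr, so v = cos(3*r)/3.
Apply parts 4 times (tabular method): alternate signs, differentiate u down to 0, integrate dv up.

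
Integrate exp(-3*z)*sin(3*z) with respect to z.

Let I denote the integral. Integrate by parts with u = sin(3*z), dv = exp(-3*z) dz, so v = -exp(-3*z)/3: I = -exp(-3*z)*sin(3*z)/3 + ∫ exp(-3*z)*cos(3*z) dz.
Apply parts again with u = cos(3*z), dv = exp(-3*z) dz: ∫ exp(-3*z)*cos(3*z) dz = -exp(-3*z)*cos(3*z)/3 − I. Substituting back brings back I: I = -exp(-3*z)*sin(3*z)/3 - exp(-3*z)*cos(3*z)/3 − I.
Solving for I: (1 + 1)·I equals the remaining terms, so I = (1/2)·(-exp(-3*z)*sin(3*z)/3 - exp(-3*z)*cos(3*z)/3).

-exp(-3*z)*sin(3*z)/6 - exp(-3*z)*cos(3*z)/6 + C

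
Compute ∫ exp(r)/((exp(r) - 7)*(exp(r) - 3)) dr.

Let u = e^r, du = e^r dr.
The integral becomes ∫ du/((u-3)(u-7)); decompose into partial fractions.

log(exp(r) - 7)/4 - log(exp(r) - 3)/4 + C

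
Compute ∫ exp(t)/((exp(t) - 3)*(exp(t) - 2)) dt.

log(exp(t) - 3) - log(exp(t) - 2) + C

Let u = e^t, du = e^t dt.
The integral becomes ∫ du/((u-2)(u-3)); decompose into partial fractions.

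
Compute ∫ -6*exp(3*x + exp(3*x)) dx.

-2*exp(exp(3*x)) + C

Let u = exp(3*x), so du = (3*exp(3*x)) dx.
Rewriting, the integral becomes -2·∫ e^u du = -2·e^u.
Substituting back, u = exp(3*x).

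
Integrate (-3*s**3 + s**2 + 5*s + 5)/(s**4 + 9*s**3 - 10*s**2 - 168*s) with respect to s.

-5*log(s)/168 - 151*log(s - 4)/440 + 659*log(s + 6)/60 - 1048*log(s + 7)/77 + C

Factor the denominator: s*(s - 4)*(s + 6)*(s + 7).
Partial-fraction decomposition: -1048/(77*(s + 7)) + 659/(60*(s + 6)) - 151/(440*(s - 4)) - 5/(168*s).
Integrate each term: A/(s−a) contributes A·log|s−a|.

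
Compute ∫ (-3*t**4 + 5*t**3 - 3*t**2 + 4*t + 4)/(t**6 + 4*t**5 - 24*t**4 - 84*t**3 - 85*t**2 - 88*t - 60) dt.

Factor the denominator: (t - 5)*(t + 1)*(t + 2)*(t + 6)*(t**2 + 1).
Partial-fraction decomposition: (201*t - 22)/(4810*(t**2 + 1)) + 1274/(2035*(t + 6)) - 26/(35*(t + 2)) + 11/(60*(t + 1)) - 1301/(12012*(t - 5)).
Integrate each term; A/(t−a) gives A·log|t−a|; the (Bt+D)/(t²+p²) term gives a log and an atan.

-1301*log(t - 5)/12012 + 11*log(t + 1)/60 - 26*log(t + 2)/35 + 1274*log(t + 6)/2035 + 201*log(t**2 + 1)/9620 - 11*atan(t)/2405 + C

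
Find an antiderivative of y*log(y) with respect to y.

y**2*log(y)/2 - y**2/4 + C

Use integration by parts with u = log(y), dv = y dy.
Then du = 1/y dy and v = y**2/2.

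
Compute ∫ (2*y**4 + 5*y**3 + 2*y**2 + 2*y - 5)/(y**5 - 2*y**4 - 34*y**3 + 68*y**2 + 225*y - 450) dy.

Factor the denominator: (y - 5)*(y - 3)*(y - 2)*(y + 3)*(y + 5).
Partial-fraction decomposition: 33/(56*(y + 5)) - 17/(240*(y + 3)) + 79/(105*(y - 2)) - 79/(24*(y - 3)) + 193/(48*(y - 5)).
Integrate each term: A/(y−a) contributes A·log|y−a|.

193*log(y - 5)/48 - 79*log(y - 3)/24 + 79*log(y - 2)/105 - 17*log(y + 3)/240 + 33*log(y + 5)/56 + C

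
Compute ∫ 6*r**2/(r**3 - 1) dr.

Let u = r**3 - 1, so du = (3*r**2) dr.
Rewriting, the integral becomes 2·∫ 1/u du = 2·log(u).
Substituting back, u = r**3 - 1.

2*log(r**3 - 1) + C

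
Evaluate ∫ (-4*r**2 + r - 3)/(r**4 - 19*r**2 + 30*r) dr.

-log(r)/10 - 3*log(r - 3)/2 + 17*log(r - 2)/14 + 27*log(r + 5)/70 + C

Factor the denominator: r*(r - 3)*(r - 2)*(r + 5).
Partial-fraction decomposition: 27/(70*(r + 5)) + 17/(14*(r - 2)) - 3/(2*(r - 3)) - 1/(10*r).
Integrate each term: A/(r−a) contributes A·log|r−a|.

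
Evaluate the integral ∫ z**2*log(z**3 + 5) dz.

Let u = z**3 + 5, so du = (3*z**2) dz.
The integral becomes (1/3)·∫ log(u) du; integrate by parts with u′=log(u), dv′=du.

z**3*log(z**3 + 5)/3 - z**3/3 + 5*log(z**3 + 5)/3 + C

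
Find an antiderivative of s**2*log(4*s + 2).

Use integration by parts with u = log(4*s + 2), dv = s**2 ds.
Then du = 4/(4*s + 2) ds and v = s**3/3.

s**3*log(4*s + 2)/3 - s**3/9 + s**2/12 - s/12 + log(2*s + 1)/24 + C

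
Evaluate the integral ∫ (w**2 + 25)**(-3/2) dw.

w/(25*sqrt(w**2 + 25)) + C

Substitute w = 5·tan(θ), so dw = 5·sec(θ)^2 dθ and the radical becomes sqrt(w**2 + 25) = 5·sec(θ) by the Pythagorean identity.
Integrate the resulting trig expression in θ, then back-substitute tan(θ) = w/5, sec(θ) = sqrt(w**2 + 25)/5 (absorbing any constant into C).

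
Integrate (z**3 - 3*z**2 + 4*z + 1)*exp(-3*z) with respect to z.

Use integration by parts with u = z**3 - 3*z**2 + 4*z + 1, dv = exp(-3*z) dz, so v = -exp(-3*z)/3.
Apply parts 3 times (tabular method): alternate signs, differentiate u down to 0, integrate dv up.

(-9*z**3 + 18*z**2 - 24*z - 17)*exp(-3*z)/27 + C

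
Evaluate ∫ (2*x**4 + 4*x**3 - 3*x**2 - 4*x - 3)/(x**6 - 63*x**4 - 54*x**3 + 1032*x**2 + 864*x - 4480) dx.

1499*log(x - 7)/5445 - 701*log(x - 4)/3456 + 41*log(x - 2)/2520 + 115223*log(x + 4)/139392 - 173*log(x + 5)/189 + 221/(528*x + 2112) + C

Factor the denominator: (x - 7)*(x - 4)*(x - 2)*(x + 4)**2*(x + 5).
Partial-fraction decomposition: -173/(189*(x + 5)) + 115223/(139392*(x + 4)) - 221/(528*(x + 4)**2) + 41/(2520*(x - 2)) - 701/(3456*(x - 4)) + 1499/(5445*(x - 7)).
Integrate each term; A/(x−a) gives A·log|x−a|; A/(x−a)² gives −A/(x−a).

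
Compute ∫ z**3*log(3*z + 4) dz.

Use integration by parts with u = log(3*z + 4), dv = z**3 dz.
Then du = 3/(3*z + 4) dz and v = z**4/4.

z**4*log(3*z + 4)/4 - z**4/16 + z**3/9 - 2*z**2/9 + 16*z/27 - 64*log(3*z + 4)/81 + C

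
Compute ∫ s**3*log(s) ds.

Use integration by parts with u = log(s), dv = s**3 ds.
Then du = 1/s ds and v = s**4/4.

s**4*log(s)/4 - s**4/16 + C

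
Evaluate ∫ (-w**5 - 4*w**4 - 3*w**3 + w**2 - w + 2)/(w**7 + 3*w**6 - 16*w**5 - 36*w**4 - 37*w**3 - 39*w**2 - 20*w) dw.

Factor the denominator: w*(w - 4)*(w + 1)**2*(w + 5)*(w**2 + 1).
Partial-fraction decomposition: (9*w - 32)/(442*(w**2 + 1)) + 43/(780*(w + 5)) + 17/(100*(w + 1)) + 1/(10*(w + 1)**2) - 371/(2550*(w - 4)) - 1/(10*w).
Integrate each term; A/(w−a) gives A·log|w−a|; the (Bw+D)/(w²+p²) term gives a log and an atan.

-log(w)/10 - 371*log(w - 4)/2550 + 17*log(w + 1)/100 + 43*log(w + 5)/780 + 9*log(w**2 + 1)/884 - 16*atan(w)/221 - 1/(10*w + 10) + C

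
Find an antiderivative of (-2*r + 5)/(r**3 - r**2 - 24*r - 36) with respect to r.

Factor the denominator: (r - 6)*(r + 2)*(r + 3).
Partial-fraction decomposition: 11/(9*(r + 3)) - 9/(8*(r + 2)) - 7/(72*(r - 6)).
Integrate each term: A/(r−a) contributes A·log|r−a|.

-7*log(r - 6)/72 - 9*log(r + 2)/8 + 11*log(r + 3)/9 + C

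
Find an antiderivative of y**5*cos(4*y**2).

Let u = y², du = 2y dy; rewrite as (1/2)∫ u^2·cos(4u) du.
Now integrate by parts 2 times.

y**4*sin(4*y**2)/8 + y**2*cos(4*y**2)/16 - sin(4*y**2)/64 + C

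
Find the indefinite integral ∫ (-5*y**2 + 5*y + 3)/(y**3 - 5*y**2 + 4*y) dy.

Factor the denominator: y*(y - 4)*(y - 1).
Partial-fraction decomposition: -1/(y - 1) - 19/(4*(y - 4)) + 3/(4*y).
Integrate each term: A/(y−a) contributes A·log|y−a|.

3*log(y)/4 - 19*log(y - 4)/4 - log(y - 1) + C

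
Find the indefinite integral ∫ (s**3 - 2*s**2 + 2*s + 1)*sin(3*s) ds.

Use integration by parts with u = s**3 - 2*s**2 + 2*s + 1, dv = sin(3*s) ds, so v = -cos(3*s)/3.
Apply parts 3 times (tabular method): alternate signs, differentiate u down to 0, integrate dv up.

-s**3*cos(3*s)/3 + s**2*sin(3*s)/3 + 2*s**2*cos(3*s)/3 - 4*s*sin(3*s)/9 - 4*s*cos(3*s)/9 + 4*sin(3*s)/27 - 13*cos(3*s)/27 + C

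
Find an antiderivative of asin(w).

Use integration by parts with u = arcsin(w), dv = dw.
Then du = 1/sqrt(-w**2 + 1) dw.

w*asin(w) + sqrt(-w**2 + 1) + C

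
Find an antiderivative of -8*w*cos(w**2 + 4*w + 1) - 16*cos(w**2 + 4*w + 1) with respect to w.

-4*sin(w**2 + 4*w + 1) + C

Let u = w**2 + 4*w + 1, so du = (2*w + 4) dw.
Rewriting, the integral becomes -4·∫ cos(u) du = -4·sin(u).
Substituting back, u = w**2 + 4*w + 1.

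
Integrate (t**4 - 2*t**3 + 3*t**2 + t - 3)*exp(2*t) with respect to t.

(t**4 - 4*t**3 + 9*t**2 - 8*t + 1)*exp(2*t)/2 + C

Use integration by parts with u = t**4 - 2*t**3 + 3*t**2 + t - 3, dv = exp(2*t) dt, so v = exp(2*t)/2.
Apply parts 4 times (tabular method): alternate signs, differentiate u down to 0, integrate dv up.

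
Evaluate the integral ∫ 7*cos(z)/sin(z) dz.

Let u = sin(z), so du = (cos(z)) dz.
Rewriting, the integral becomes 7·∫ 1/u du = 7·log(u).
Substituting back, u = sin(z).

7*log(sin(z)) + C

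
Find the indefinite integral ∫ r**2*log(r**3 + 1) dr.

r**3*log(r**3 + 1)/3 - r**3/3 + log(r**3 + 1)/3 + C

Let u = r**3 + 1, so du = (3*r**2) dr.
The integral becomes (1/3)·∫ log(u) du; integrate by parts with u′=log(u), dv′=du.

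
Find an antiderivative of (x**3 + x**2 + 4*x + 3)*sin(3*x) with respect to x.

-x**3*cos(3*x)/3 + x**2*sin(3*x)/3 - x**2*cos(3*x)/3 + 2*x*sin(3*x)/9 - 10*x*cos(3*x)/9 + 10*sin(3*x)/27 - 25*cos(3*x)/27 + C

Use integration by parts with u = x**3 + x**2 + 4*x + 3, dv = sin(3*x) dx, so v = -cos(3*x)/3.
Apply parts 3 times (tabular method): alternate signs, differentiate u down to 0, integrate dv up.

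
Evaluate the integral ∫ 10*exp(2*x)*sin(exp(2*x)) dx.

-5*cos(exp(2*x)) + C

Let u = exp(2*x), so du = (2*exp(2*x)) dx.
Rewriting, the integral becomes 5·∫ sin(u) du = 5·-cos(u).
Substituting back, u = exp(2*x).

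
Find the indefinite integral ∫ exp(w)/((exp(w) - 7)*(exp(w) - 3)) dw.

Let u = e^w, du = e^w dw.
The integral becomes ∫ du/((u-3)(u-7)); decompose into partial fractions.

log(exp(w) - 7)/4 - log(exp(w) - 3)/4 + C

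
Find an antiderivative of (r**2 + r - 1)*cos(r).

r**2*sin(r) + r*sin(r) + 2*r*cos(r) - 3*sin(r) + cos(r) + C

Use integration by parts with u = r**2 + r - 1, dv = cos(r) dr, so v = sin(r).
Apply parts 2 times (tabular method): alternate signs, differentiate u down to 0, integrate dv up.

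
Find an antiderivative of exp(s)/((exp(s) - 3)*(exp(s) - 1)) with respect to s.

Let u = e^s, du = e^s ds.
The integral becomes ∫ du/((u-3)(u-1)); decompose into partial fractions.

log(exp(s) - 3)/2 - log(exp(s) - 1)/2 + C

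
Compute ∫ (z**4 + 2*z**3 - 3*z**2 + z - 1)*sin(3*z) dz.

-z**4*cos(3*z)/3 + 4*z**3*sin(3*z)/9 - 2*z**3*cos(3*z)/3 + 2*z**2*sin(3*z)/3 + 13*z**2*cos(3*z)/9 - 26*z*sin(3*z)/27 + z*cos(3*z)/9 - sin(3*z)/27 + cos(3*z)/81 + C

Use integration by parts with u = z**4 + 2*z**3 - 3*z**2 + z - 1, dv = sin(3*z) dz, so v = -cos(3*z)/3.
Apply parts 4 times (tabular method): alternate signs, differentiate u down to 0, integrate dv up.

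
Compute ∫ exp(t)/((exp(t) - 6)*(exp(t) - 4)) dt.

log(exp(t) - 6)/2 - log(exp(t) - 4)/2 + C

Let u = e^t, du = e^t dt.
The integral becomes ∫ du/((u-4)(u-6)); decompose into partial fractions.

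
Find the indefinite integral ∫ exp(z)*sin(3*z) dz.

Let I denote the integral. Integrate by parts with u = sin(3*z), dv = exp(z) dz, so v = exp(z): I = exp(z)*sin(3*z) − 3·∫ exp(z)*cos(3*z) dz.
Apply parts again with u = cos(3*z), dv = exp(z) dz: ∫ exp(z)*cos(3*z) dz = exp(z)*cos(3*z) + 3·I. Substituting back brings back I: I = exp(z)*sin(3*z) - 3*exp(z)*cos(3*z) − 9·I.
Solving for I: (1 + 9)·I equals the remaining terms, so I = (1/10)·(exp(z)*sin(3*z) - 3*exp(z)*cos(3*z)).

exp(z)*sin(3*z)/10 - 3*exp(z)*cos(3*z)/10 + C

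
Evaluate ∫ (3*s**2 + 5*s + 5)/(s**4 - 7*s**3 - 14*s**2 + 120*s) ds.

Factor the denominator: s*(s - 6)*(s - 5)*(s + 4).
Partial-fraction decomposition: -11/(120*(s + 4)) - 7/(3*(s - 5)) + 143/(60*(s - 6)) + 1/(24*s).
Integrate each term: A/(s−a) contributes A·log|s−a|.

log(s)/24 + 143*log(s - 6)/60 - 7*log(s - 5)/3 - 11*log(s + 4)/120 + C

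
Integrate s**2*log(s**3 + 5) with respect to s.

s**3*log(s**3 + 5)/3 - s**3/3 + 5*log(s**3 + 5)/3 + C

Let u = s**3 + 5, so du = (3*s**2) ds.
The integral becomes (1/3)·∫ log(u) du; integrate by parts with u′=log(u), dv′=du.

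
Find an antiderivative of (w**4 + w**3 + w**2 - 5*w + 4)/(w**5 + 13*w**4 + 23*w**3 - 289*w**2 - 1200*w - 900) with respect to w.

Factor the denominator: (w - 5)*(w + 1)*(w + 5)*(w + 6)**2.
Partial-fraction decomposition: -7827/(605*(w + 6)) - 230/(11*(w + 6)**2) + 277/(20*(w + 5)) - 1/(60*(w + 1)) + 377/(3630*(w - 5)).
Integrate each term; A/(w−a) gives A·log|w−a|; A/(w−a)² gives −A/(w−a).

377*log(w - 5)/3630 - log(w + 1)/60 + 277*log(w + 5)/20 - 7827*log(w + 6)/605 + 230/(11*w + 66) + C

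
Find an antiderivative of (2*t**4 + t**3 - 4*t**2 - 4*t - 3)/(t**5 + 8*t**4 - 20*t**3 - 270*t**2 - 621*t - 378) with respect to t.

293*log(t - 6)/819 + log(t + 1)/84 - 65*log(t + 3)/36 + 134*log(t + 7)/39 - 3/(2*t + 6) + C

Factor the denominator: (t - 6)*(t + 1)*(t + 3)**2*(t + 7).
Partial-fraction decomposition: 134/(39*(t + 7)) - 65/(36*(t + 3)) + 3/(2*(t + 3)**2) + 1/(84*(t + 1)) + 293/(819*(t - 6)).
Integrate each term; A/(t−a) gives A·log|t−a|; A/(t−a)² gives −A/(t−a).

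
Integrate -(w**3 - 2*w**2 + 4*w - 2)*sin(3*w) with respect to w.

w**3*cos(3*w)/3 - w**2*sin(3*w)/3 - 2*w**2*cos(3*w)/3 + 4*w*sin(3*w)/9 + 10*w*cos(3*w)/9 - 10*sin(3*w)/27 - 14*cos(3*w)/27 + C

Use integration by parts with u = w**3 - 2*w**2 + 4*w - 2, dv = -sin(3*w) dw, so v = cos(3*w)/3.
Apply parts 3 times (tabular method): alternate signs, differentiate u down to 0, integrate dv up.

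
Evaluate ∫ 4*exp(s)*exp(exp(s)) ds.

Let u = exp(s), so du = (exp(s)) ds.
Rewriting, the integral becomes 4·∫ e^u du = 4·e^u.
Substituting back, u = exp(s).

4*exp(exp(s)) + C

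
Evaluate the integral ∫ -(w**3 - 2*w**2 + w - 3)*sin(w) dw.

w**3*cos(w) - 3*w**2*sin(w) - 2*w**2*cos(w) + 4*w*sin(w) - 5*w*cos(w) + 5*sin(w) + cos(w) + C

Use integration by parts with u = w**3 - 2*w**2 + w - 3, dv = -sin(w) dw, so v = cos(w).
Apply parts 3 times (tabular method): alternate signs, differentiate u down to 0, integrate dv up.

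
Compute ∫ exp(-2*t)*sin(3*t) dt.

-2*exp(-2*t)*sin(3*t)/13 - 3*exp(-2*t)*cos(3*t)/13 + C

Let I denote the integral. Integrate by parts with u = sin(3*t), dv = exp(-2*t) dt, so v = -exp(-2*t)/2: I = -exp(-2*t)*sin(3*t)/2 + (3/2)·∫ exp(-2*t)*cos(3*t) dt.
Apply parts again with u = cos(3*t), dv = exp(-2*t) dt: ∫ exp(-2*t)*cos(3*t) dt = -exp(-2*t)*cos(3*t)/2 − (3/2)·I. Substituting back brings back I: I = -exp(-2*t)*sin(3*t)/2 - 3*exp(-2*t)*cos(3*t)/4 − (9/4)·I.
Solving for I: (1 + 9/4)·I equals the remaining terms, so I = (4/13)·(-exp(-2*t)*sin(3*t)/2 - 3*exp(-2*t)*cos(3*t)/4).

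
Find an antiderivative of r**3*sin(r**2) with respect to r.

-r**2*cos(r**2)/2 + sin(r**2)/2 + C

Let u = r², du = 2r dr; rewrite as (1/2)∫ u^1·sin(1u) du.
Now integrate by parts 1 time.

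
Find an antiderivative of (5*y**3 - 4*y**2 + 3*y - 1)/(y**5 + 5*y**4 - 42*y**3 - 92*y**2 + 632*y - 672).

267*log(y - 4)/440 - 3935*log(y - 2)/10368 + 1243*log(y + 6)/640 - 1933*log(y + 7)/891 + 29/(144*y - 288) + C

Factor the denominator: (y - 4)*(y - 2)**2*(y + 6)*(y + 7).
Partial-fraction decomposition: -1933/(891*(y + 7)) + 1243/(640*(y + 6)) - 3935/(10368*(y - 2)) - 29/(144*(y - 2)**2) + 267/(440*(y - 4)).
Integrate each term; A/(y−a) gives A·log|y−a|; A/(y−a)² gives −A/(y−a).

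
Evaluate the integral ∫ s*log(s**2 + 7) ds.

Let u = s**2 + 7, so du = (2*s) ds.
The integral becomes (1/2)·∫ log(u) du; integrate by parts with u′=log(u), dv′=du.

s**2*log(s**2 + 7)/2 - s**2/2 + 7*log(s**2 + 7)/2 + C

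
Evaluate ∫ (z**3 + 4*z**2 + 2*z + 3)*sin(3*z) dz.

-z**3*cos(3*z)/3 + z**2*sin(3*z)/3 - 4*z**2*cos(3*z)/3 + 8*z*sin(3*z)/9 - 4*z*cos(3*z)/9 + 4*sin(3*z)/27 - 19*cos(3*z)/27 + C

Use integration by parts with u = z**3 + 4*z**2 + 2*z + 3, dv = sin(3*z) dz, so v = -cos(3*z)/3.
Apply parts 3 times (tabular method): alternate signs, differentiate u down to 0, integrate dv up.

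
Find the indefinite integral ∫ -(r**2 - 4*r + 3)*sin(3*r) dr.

r**2*cos(3*r)/3 - 2*r*sin(3*r)/9 - 4*r*cos(3*r)/3 + 4*sin(3*r)/9 + 25*cos(3*r)/27 + C

Use integration by parts with u = r**2 - 4*r + 3, dv = -sin(3*r) dr, so v = cos(3*r)/3.
Apply parts 2 times (tabular method): alternate signs, differentiate u down to 0, integrate dv up.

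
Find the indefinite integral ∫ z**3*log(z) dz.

Use integration by parts with u = log(z), dv = z**3 dz.
Then du = 1/z dz and v = z**4/4.

z**4*log(z)/4 - z**4/16 + C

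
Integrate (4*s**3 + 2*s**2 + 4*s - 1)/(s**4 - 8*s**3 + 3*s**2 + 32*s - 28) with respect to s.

Factor the denominator: (s - 7)*(s - 2)*(s - 1)*(s + 2).
Partial-fraction decomposition: 11/(36*(s + 2)) + 1/(2*(s - 1)) - 47/(20*(s - 2)) + 499/(90*(s - 7)).
Integrate each term: A/(s−a) contributes A·log|s−a|.

499*log(s - 7)/90 - 47*log(s - 2)/20 + log(s - 1)/2 + 11*log(s + 2)/36 + C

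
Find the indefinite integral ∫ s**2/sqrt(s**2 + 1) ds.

Substitute s = tan(θ), so ds = sec(θ)^2 dθ and the radical becomes sqrt(s**2 + 1) = sec(θ) by the Pythagorean identity.
Integrate the resulting trig expression in θ, then back-substitute tan(θ) = s, sec(θ) = sqrt(s**2 + 1) (absorbing any constant into C).

s*sqrt(s**2 + 1)/2 - log(s + sqrt(s**2 + 1))/2 + C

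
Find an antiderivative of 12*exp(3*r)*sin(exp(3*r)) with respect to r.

Let u = exp(3*r), so du = (3*exp(3*r)) dr.
Rewriting, the integral becomes 4·∫ sin(u) du = 4·-cos(u).
Substituting back, u = exp(3*r).

-4*cos(exp(3*r)) + C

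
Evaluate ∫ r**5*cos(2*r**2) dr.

Let u = r², du = 2r dr; rewrite as (1/2)∫ u^2·cos(2u) du.
Now integrate by parts 2 times.

r**4*sin(2*r**2)/4 + r**2*cos(2*r**2)/4 - sin(2*r**2)/8 + C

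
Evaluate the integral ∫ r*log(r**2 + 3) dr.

Let u = r**2 + 3, so du = (2*r) dr.
The integral becomes (1/2)·∫ log(u) du; integrate by parts with u′=log(u), dv′=du.

r**2*log(r**2 + 3)/2 - r**2/2 + 3*log(r**2 + 3)/2 + C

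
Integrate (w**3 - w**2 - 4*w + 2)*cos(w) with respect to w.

Use integration by parts with u = w**3 - w**2 - 4*w + 2, dv = cos(w) dw, so v = sin(w).
Apply parts 3 times (tabular method): alternate signs, differentiate u down to 0, integrate dv up.

w**3*sin(w) - w**2*sin(w) + 3*w**2*cos(w) - 10*w*sin(w) - 2*w*cos(w) + 4*sin(w) - 10*cos(w) + C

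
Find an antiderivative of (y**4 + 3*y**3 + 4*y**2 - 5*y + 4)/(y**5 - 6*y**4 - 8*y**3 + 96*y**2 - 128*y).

Factor the denominator: y*(y - 4)**2*(y - 2)*(y + 4).
Partial-fraction decomposition: 19/(192*(y + 4)) + 25/(24*(y - 2)) - 7/(64*(y - 4)) + 31/(4*(y - 4)**2) - 1/(32*y).
Integrate each term; A/(y−a) gives A·log|y−a|; A/(y−a)² gives −A/(y−a).

-log(y)/32 - 7*log(y - 4)/64 + 25*log(y - 2)/24 + 19*log(y + 4)/192 - 31/(4*y - 16) + C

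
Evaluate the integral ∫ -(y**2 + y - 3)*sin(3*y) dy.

y**2*cos(3*y)/3 - 2*y*sin(3*y)/9 + y*cos(3*y)/3 - sin(3*y)/9 - 29*cos(3*y)/27 + C

Use integration by parts with u = y**2 + y - 3, dv = -sin(3*y) dy, so v = cos(3*y)/3.
Apply parts 2 times (tabular method): alternate signs, differentiate u down to 0, integrate dv up.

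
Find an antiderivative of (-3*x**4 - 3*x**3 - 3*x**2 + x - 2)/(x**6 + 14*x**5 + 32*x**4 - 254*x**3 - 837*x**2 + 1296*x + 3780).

-8437*log(x - 3)/129600 - 2*log(x + 2)/75 + 791*log(x + 5)/192 - 839*log(x + 6)/81 + 633*log(x + 7)/100 + 7/(72*x - 216) + C

Factor the denominator: (x - 3)**2*(x + 2)*(x + 5)*(x + 6)*(x + 7).
Partial-fraction decomposition: 633/(100*(x + 7)) - 839/(81*(x + 6)) + 791/(192*(x + 5)) - 2/(75*(x + 2)) - 8437/(129600*(x - 3)) - 7/(72*(x - 3)**2).
Integrate each term; A/(x−a) gives A·log|x−a|; A/(x−a)² gives −A/(x−a).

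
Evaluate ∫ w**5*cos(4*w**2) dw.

Let u = w², du = 2w dw; rewrite as (1/2)∫ u^2·cos(4u) du.
Now integrate by parts 2 times.

w**4*sin(4*w**2)/8 + w**2*cos(4*w**2)/16 - sin(4*w**2)/64 + C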